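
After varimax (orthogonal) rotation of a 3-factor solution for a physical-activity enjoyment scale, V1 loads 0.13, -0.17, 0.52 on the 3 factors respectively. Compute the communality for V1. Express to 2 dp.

0.32

h² = 0.13² + (-0.17)² + 0.52² = 0.0169 + 0.0289 + 0.2704 = 0.3162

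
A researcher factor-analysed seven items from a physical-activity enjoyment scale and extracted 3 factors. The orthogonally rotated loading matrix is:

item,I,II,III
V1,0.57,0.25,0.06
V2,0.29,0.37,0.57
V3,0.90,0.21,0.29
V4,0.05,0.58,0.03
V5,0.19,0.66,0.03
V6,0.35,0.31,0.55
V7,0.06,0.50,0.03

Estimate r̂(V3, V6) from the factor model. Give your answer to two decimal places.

r̂ = Σ λ_i·λ_j across factors = (0.90)(0.35) + (0.21)(0.31) + (0.29)(0.55)
  = +0.3150 +0.0651 +0.1595 = 0.5396

0.54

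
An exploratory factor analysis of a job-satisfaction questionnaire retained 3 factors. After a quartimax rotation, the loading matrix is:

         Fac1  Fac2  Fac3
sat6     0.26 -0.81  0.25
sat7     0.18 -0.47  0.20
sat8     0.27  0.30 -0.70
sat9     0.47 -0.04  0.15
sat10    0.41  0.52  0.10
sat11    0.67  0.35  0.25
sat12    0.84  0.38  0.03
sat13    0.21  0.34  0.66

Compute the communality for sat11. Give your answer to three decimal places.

0.634

h² = 0.67² + 0.35² + 0.25² = 0.4489 + 0.1225 + 0.0625 = 0.6339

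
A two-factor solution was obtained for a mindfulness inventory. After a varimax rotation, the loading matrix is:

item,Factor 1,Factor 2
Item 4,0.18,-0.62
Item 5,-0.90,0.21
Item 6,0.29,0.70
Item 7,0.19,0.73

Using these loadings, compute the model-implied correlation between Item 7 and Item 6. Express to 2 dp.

0.57

r̂ = Σ λ_i·λ_j across factors = (0.19)(0.29) + (0.73)(0.70)
  = +0.0551 +0.5110 = 0.5661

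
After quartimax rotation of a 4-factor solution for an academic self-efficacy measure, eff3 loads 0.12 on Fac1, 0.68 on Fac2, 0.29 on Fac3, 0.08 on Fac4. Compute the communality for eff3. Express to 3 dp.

h² = 0.12² + 0.68² + 0.29² + 0.08² = 0.0144 + 0.4624 + 0.0841 + 0.0064 = 0.5673

0.567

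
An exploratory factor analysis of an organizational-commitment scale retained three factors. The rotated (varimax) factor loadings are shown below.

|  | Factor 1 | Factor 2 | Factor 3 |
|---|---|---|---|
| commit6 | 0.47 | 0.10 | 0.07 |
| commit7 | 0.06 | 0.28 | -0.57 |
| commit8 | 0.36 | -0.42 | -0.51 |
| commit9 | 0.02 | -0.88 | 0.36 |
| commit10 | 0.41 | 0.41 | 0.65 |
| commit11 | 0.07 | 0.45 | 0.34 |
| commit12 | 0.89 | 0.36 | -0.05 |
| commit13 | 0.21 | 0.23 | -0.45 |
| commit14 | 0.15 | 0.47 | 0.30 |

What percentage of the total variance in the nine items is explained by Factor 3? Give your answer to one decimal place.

17.3%

SS loadings for Factor 3 = 0.07² + (-0.57)² + (-0.51)² + 0.36² + 0.65² + 0.34² + (-0.05)² + (-0.45)² + 0.30² = 1.5526
With 9 standardized items, total variance = 9. Proportion = 1.5526/9 = 0.1725 → 17.25%.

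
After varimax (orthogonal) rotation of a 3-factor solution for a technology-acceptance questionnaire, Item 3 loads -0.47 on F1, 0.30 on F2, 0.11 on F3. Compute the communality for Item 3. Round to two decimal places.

h² = (-0.47)² + 0.30² + 0.11² = 0.2209 + 0.0900 + 0.0121 = 0.3230

0.32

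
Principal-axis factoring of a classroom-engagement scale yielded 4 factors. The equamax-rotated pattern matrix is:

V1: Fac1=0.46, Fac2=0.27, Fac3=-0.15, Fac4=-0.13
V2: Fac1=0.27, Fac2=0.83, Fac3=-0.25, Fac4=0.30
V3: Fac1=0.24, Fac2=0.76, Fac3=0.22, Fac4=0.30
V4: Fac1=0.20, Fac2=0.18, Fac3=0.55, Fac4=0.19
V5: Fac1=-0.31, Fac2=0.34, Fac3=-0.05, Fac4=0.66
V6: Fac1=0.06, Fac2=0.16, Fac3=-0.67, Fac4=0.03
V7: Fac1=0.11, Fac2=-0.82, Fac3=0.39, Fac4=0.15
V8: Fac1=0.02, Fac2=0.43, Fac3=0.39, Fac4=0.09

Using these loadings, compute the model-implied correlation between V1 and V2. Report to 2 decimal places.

r̂ = Σ λ_i·λ_j across factors = (0.46)(0.27) + (0.27)(0.83) + (-0.15)(-0.25) + (-0.13)(0.30)
  = +0.1242 +0.2241 +0.0375 -0.0390 = 0.3468

0.35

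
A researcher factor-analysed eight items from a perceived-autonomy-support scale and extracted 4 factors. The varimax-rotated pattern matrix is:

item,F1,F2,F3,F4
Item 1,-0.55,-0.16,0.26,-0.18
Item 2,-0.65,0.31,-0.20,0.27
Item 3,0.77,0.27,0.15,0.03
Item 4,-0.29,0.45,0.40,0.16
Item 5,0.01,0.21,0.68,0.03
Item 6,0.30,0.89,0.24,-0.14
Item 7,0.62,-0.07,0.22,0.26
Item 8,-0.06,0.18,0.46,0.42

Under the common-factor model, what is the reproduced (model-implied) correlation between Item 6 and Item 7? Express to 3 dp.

r̂ = Σ λ_i·λ_j across factors = (0.30)(0.62) + (0.89)(-0.07) + (0.24)(0.22) + (-0.14)(0.26)
  = +0.1860 -0.0623 +0.0528 -0.0364 = 0.1401

0.140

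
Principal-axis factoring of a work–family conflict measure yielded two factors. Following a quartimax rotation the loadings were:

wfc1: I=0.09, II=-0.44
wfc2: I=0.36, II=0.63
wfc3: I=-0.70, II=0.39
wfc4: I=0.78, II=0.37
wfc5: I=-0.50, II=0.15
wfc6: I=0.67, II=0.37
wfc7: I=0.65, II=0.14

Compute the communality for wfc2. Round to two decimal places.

h² = 0.36² + 0.63² = 0.1296 + 0.3969 = 0.5265

0.53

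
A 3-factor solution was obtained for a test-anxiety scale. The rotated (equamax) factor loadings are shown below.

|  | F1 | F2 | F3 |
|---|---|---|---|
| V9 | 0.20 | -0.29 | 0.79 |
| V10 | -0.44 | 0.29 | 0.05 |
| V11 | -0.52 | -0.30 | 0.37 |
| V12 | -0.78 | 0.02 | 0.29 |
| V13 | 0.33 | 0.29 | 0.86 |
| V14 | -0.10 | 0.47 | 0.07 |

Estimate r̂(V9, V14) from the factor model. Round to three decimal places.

-0.101

r̂ = Σ λ_i·λ_j across factors = (0.20)(-0.10) + (-0.29)(0.47) + (0.79)(0.07)
  = -0.0200 -0.1363 +0.0553 = -0.1010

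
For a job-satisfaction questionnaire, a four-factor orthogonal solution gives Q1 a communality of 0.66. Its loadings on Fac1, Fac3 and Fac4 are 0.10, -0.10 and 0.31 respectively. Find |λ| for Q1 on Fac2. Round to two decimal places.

Under orthogonal rotation h² = Σλ², so λ_Fac2² = h² − (0.1161) = 0.66 − 0.1161 = 0.5439.
|λ| = √0.5439 = 0.7375.

0.74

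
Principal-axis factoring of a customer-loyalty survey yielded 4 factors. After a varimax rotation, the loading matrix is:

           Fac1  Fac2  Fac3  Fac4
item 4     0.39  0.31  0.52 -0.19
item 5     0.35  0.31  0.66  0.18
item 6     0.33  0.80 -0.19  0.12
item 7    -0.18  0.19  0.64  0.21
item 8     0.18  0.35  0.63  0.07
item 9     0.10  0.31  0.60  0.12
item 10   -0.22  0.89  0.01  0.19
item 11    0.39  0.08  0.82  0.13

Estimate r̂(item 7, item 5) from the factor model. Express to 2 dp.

r̂ = Σ λ_i·λ_j across factors = (-0.18)(0.35) + (0.19)(0.31) + (0.64)(0.66) + (0.21)(0.18)
  = -0.0630 +0.0589 +0.4224 +0.0378 = 0.4561

0.46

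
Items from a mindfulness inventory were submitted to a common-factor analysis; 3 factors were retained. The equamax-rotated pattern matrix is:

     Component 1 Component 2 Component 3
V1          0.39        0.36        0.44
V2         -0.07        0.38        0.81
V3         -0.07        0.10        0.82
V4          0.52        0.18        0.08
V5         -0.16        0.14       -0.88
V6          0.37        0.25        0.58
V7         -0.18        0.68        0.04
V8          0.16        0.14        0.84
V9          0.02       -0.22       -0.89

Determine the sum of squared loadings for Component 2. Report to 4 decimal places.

0.9289

SS loadings for Component 2 = 0.36² + 0.38² + 0.10² + 0.18² + 0.14² + 0.25² + 0.68² + 0.14² + (-0.22)² = 0.1296 + 0.1444 + 0.0100 + 0.0324 + 0.0196 + 0.0625 + 0.4624 + 0.0196 + 0.0484 = 0.9289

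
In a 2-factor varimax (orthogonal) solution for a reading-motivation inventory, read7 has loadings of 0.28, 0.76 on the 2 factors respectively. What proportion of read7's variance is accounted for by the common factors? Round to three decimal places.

0.656

h² = 0.28² + 0.76² = 0.0784 + 0.5776 = 0.6560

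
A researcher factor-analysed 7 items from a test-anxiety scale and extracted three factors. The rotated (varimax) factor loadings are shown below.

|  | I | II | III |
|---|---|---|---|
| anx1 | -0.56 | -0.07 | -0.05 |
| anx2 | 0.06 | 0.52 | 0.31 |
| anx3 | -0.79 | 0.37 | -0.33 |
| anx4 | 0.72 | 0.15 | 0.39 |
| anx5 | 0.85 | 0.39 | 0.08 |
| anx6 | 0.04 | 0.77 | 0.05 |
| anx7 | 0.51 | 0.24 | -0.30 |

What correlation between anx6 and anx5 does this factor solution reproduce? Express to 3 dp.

0.338

r̂ = Σ λ_i·λ_j across factors = (0.04)(0.85) + (0.77)(0.39) + (0.05)(0.08)
  = +0.0340 +0.3003 +0.0040 = 0.3383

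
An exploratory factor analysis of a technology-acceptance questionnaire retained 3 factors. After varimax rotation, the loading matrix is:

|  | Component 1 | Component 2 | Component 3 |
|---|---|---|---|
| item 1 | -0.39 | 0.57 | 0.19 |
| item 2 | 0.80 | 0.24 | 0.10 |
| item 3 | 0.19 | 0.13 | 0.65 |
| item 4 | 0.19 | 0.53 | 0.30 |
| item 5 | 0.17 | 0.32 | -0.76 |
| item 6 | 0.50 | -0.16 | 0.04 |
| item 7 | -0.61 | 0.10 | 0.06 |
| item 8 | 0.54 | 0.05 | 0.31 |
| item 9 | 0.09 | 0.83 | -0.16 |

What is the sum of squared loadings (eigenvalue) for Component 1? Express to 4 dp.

SS loadings for Component 1 = (-0.39)² + 0.80² + 0.19² + 0.19² + 0.17² + 0.50² + (-0.61)² + 0.54² + 0.09² = 0.1521 + 0.6400 + 0.0361 + 0.0361 + 0.0289 + 0.2500 + 0.3721 + 0.2916 + 0.0081 = 1.8150

1.8150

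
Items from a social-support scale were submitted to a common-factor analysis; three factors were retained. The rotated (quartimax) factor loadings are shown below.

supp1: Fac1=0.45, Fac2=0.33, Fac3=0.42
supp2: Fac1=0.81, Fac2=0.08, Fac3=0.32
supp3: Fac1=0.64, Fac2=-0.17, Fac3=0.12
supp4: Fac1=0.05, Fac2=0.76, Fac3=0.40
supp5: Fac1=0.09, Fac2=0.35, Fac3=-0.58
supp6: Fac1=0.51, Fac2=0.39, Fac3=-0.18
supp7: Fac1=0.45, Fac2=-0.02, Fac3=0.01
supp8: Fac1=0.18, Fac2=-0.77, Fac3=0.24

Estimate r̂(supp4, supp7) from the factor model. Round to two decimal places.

r̂ = Σ λ_i·λ_j across factors = (0.05)(0.45) + (0.76)(-0.02) + (0.40)(0.01)
  = +0.0225 -0.0152 +0.0040 = 0.0113

0.01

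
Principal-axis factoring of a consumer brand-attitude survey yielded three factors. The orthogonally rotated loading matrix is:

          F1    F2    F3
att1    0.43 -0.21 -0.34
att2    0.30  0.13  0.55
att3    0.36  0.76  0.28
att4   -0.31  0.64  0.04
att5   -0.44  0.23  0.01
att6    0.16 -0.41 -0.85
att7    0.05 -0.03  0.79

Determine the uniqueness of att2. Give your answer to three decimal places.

0.591

h² = 0.30² + 0.13² + 0.55² = 0.0900 + 0.0169 + 0.3025 = 0.4094
Uniqueness u² = 1 − h² = 1 − 0.4094 = 0.5906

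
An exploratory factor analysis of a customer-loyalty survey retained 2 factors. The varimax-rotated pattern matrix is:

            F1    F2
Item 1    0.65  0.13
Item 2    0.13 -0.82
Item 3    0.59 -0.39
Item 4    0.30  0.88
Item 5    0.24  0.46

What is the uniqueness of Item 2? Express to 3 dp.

0.311

h² = 0.13² + (-0.82)² = 0.0169 + 0.6724 = 0.6893
Uniqueness u² = 1 − h² = 1 − 0.6893 = 0.3107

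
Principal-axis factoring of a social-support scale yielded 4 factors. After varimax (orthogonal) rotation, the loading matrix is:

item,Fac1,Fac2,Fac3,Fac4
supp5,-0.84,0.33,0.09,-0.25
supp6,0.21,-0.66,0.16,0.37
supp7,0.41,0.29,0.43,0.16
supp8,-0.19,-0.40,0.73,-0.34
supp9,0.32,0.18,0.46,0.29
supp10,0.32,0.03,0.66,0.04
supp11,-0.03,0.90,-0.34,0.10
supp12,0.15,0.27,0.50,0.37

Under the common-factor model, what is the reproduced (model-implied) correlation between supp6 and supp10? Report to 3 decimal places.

r̂ = Σ λ_i·λ_j across factors = (0.21)(0.32) + (-0.66)(0.03) + (0.16)(0.66) + (0.37)(0.04)
  = +0.0672 -0.0198 +0.1056 +0.0148 = 0.1678

0.168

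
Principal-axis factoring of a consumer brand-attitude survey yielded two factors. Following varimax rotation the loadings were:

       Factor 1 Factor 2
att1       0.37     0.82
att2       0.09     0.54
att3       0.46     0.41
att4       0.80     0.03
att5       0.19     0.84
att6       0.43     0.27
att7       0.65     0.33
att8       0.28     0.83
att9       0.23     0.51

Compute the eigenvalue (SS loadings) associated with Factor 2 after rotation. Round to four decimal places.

SS loadings for Factor 2 = 0.82² + 0.54² + 0.41² + 0.03² + 0.84² + 0.27² + 0.33² + 0.83² + 0.51² = 0.6724 + 0.2916 + 0.1681 + 0.0009 + 0.7056 + 0.0729 + 0.1089 + 0.6889 + 0.2601 = 2.9694

2.9694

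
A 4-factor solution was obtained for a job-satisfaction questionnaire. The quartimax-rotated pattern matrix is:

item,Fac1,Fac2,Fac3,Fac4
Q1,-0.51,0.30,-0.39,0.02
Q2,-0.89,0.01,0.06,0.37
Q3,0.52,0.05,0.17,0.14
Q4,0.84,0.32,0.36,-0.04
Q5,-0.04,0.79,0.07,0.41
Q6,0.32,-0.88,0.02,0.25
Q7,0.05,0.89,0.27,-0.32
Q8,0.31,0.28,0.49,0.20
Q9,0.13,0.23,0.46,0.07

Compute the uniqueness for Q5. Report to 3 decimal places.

h² = (-0.04)² + 0.79² + 0.07² + 0.41² = 0.0016 + 0.6241 + 0.0049 + 0.1681 = 0.7987
Uniqueness u² = 1 − h² = 1 − 0.7987 = 0.2013

0.201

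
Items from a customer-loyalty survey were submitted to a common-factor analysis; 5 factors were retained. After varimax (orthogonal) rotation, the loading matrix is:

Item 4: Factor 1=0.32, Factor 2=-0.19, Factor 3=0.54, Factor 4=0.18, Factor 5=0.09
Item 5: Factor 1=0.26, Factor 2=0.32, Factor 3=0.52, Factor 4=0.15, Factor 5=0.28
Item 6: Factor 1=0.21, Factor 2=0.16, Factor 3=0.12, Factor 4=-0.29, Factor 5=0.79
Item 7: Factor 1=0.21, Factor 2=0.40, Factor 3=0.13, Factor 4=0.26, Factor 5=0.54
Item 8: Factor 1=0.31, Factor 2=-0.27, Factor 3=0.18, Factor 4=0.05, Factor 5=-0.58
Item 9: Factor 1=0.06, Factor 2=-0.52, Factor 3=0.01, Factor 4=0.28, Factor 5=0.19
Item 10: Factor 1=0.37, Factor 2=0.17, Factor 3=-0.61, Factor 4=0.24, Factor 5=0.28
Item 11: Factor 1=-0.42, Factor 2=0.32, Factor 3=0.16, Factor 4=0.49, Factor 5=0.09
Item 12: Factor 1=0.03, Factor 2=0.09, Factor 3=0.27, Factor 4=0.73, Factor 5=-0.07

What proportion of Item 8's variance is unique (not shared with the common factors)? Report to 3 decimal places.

0.460

h² = 0.31² + (-0.27)² + 0.18² + 0.05² + (-0.58)² = 0.0961 + 0.0729 + 0.0324 + 0.0025 + 0.3364 = 0.5403
Uniqueness u² = 1 − h² = 1 − 0.5403 = 0.4597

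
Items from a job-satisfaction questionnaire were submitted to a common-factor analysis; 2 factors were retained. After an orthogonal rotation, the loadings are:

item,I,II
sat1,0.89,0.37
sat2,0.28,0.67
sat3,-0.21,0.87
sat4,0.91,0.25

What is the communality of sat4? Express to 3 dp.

h² = 0.91² + 0.25² = 0.8281 + 0.0625 = 0.8906

0.891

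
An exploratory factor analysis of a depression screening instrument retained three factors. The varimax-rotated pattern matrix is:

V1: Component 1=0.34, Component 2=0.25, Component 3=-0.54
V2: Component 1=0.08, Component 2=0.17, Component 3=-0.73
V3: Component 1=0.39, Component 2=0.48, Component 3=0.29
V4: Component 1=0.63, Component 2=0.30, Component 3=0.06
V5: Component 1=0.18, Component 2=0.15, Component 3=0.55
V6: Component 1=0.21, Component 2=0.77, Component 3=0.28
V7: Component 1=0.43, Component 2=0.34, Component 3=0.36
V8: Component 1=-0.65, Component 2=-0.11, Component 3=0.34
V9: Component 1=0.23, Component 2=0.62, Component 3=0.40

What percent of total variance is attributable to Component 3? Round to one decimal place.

SS loadings for Component 3 = (-0.54)² + (-0.73)² + 0.29² + 0.06² + 0.55² + 0.28² + 0.36² + 0.34² + 0.40² = 1.6983
With 9 standardized items, total variance = 9. Proportion = 1.6983/9 = 0.1887 → 18.87%.

18.9%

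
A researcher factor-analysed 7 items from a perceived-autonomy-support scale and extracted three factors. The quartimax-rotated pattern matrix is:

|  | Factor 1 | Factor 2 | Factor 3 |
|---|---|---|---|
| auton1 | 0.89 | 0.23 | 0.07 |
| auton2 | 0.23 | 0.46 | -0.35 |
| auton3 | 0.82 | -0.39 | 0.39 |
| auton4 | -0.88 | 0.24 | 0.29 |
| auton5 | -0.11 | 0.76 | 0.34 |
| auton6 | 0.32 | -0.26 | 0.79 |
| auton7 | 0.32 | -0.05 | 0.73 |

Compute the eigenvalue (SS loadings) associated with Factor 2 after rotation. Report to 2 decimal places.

SS loadings for Factor 2 = 0.23² + 0.46² + (-0.39)² + 0.24² + 0.76² + (-0.26)² + (-0.05)² = 0.0529 + 0.2116 + 0.1521 + 0.0576 + 0.5776 + 0.0676 + 0.0025 = 1.1219

1.12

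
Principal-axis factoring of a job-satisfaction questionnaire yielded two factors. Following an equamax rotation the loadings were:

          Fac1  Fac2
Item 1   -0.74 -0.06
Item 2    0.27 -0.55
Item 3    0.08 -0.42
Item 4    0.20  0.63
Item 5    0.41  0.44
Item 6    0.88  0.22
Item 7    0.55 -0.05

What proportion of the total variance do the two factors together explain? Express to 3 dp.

Communalities: 0.5512, 0.3754, 0.1828, 0.4369, 0.3617, 0.8228, 0.3050; Σh² = 3.0358.
Total variance with 7 standardized items is 7, so the solution explains 3.0358/7 = 0.4337.

0.434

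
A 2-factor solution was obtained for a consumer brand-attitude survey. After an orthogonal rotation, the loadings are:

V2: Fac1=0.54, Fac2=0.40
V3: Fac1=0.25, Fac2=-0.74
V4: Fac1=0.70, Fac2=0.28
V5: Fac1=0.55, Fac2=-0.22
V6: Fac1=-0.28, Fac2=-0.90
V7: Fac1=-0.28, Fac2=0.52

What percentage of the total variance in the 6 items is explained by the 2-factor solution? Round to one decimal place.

Communalities: 0.4516, 0.6101, 0.5684, 0.3509, 0.8884, 0.3488; Σh² = 3.2182.
Total variance with 6 standardized items is 6, so the solution explains 3.2182/6 = 0.5364 = 53.64%.

53.6%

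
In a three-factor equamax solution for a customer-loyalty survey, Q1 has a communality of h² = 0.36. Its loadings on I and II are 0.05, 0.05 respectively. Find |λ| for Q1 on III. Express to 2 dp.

Under orthogonal rotation h² = Σλ², so λ_III² = h² − (0.0050) = 0.36 − 0.0050 = 0.3550.
|λ| = √0.3550 = 0.5958.

0.60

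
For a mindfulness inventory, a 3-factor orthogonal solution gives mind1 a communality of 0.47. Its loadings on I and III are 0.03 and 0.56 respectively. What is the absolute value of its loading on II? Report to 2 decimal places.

0.39

Under orthogonal rotation h² = Σλ², so λ_II² = h² − (0.3145) = 0.47 − 0.3145 = 0.1555.
|λ| = √0.1555 = 0.3943.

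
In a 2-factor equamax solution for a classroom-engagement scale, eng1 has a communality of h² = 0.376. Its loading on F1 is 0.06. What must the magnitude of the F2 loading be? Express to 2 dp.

0.61

Under orthogonal rotation h² = Σλ², so λ_F2² = h² − (0.0036) = 0.376 − 0.0036 = 0.3724.
|λ| = √0.3724 = 0.6102.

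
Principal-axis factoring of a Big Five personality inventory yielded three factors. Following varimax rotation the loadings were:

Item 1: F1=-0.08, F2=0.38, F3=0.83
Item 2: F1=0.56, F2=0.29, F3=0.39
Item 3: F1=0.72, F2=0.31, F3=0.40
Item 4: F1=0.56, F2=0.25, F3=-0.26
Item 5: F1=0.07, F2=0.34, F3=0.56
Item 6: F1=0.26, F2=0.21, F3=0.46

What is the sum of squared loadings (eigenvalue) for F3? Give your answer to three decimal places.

1.594

SS loadings for F3 = 0.83² + 0.39² + 0.40² + (-0.26)² + 0.56² + 0.46² = 0.6889 + 0.1521 + 0.1600 + 0.0676 + 0.3136 + 0.2116 = 1.5938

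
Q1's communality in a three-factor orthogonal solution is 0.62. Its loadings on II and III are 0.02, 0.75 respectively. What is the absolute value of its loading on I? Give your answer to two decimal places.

0.24

Under orthogonal rotation h² = Σλ², so λ_I² = h² − (0.5629) = 0.62 − 0.5629 = 0.0571.
|λ| = √0.0571 = 0.2390.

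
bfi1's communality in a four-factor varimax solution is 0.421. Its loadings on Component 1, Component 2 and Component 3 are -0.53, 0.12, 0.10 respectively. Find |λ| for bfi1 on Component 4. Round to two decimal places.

Under orthogonal rotation h² = Σλ², so λ_Component 4² = h² − (0.3053) = 0.421 − 0.3053 = 0.1157.
|λ| = √0.1157 = 0.3401.

0.34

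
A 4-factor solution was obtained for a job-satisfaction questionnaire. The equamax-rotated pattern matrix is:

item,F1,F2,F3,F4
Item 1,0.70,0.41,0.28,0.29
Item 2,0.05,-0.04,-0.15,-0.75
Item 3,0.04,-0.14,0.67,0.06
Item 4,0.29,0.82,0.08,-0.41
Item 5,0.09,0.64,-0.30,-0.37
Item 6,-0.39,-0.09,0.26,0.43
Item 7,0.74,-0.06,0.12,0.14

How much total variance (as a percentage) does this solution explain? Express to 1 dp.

63.7%

Communalities: 0.8206, 0.5891, 0.4737, 0.9310, 0.6446, 0.4127, 0.5852; Σh² = 4.4569.
Total variance with 7 standardized items is 7, so the solution explains 4.4569/7 = 0.6367 = 63.67%.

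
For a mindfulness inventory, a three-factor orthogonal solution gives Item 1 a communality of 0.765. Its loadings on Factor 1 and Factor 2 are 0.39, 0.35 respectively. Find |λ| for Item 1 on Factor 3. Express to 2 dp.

0.70

Under orthogonal rotation h² = Σλ², so λ_Factor 3² = h² − (0.2746) = 0.765 − 0.2746 = 0.4904.
|λ| = √0.4904 = 0.7003.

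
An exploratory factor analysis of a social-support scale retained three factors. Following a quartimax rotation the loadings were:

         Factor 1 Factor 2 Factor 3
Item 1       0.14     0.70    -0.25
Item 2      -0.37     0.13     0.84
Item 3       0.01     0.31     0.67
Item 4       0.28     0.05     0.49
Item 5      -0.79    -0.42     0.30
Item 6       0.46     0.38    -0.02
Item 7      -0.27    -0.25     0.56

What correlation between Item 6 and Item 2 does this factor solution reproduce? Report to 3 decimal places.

-0.138

r̂ = Σ λ_i·λ_j across factors = (0.46)(-0.37) + (0.38)(0.13) + (-0.02)(0.84)
  = -0.1702 +0.0494 -0.0168 = -0.1376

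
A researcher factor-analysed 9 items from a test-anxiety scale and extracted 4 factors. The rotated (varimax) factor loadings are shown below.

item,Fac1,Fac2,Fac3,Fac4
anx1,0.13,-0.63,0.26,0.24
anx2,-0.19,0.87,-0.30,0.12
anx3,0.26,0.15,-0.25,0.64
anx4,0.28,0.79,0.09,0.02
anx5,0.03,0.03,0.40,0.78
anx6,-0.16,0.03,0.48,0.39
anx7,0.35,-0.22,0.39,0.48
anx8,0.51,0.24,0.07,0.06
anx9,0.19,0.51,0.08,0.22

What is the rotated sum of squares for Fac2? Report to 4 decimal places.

2.1683

SS loadings for Fac2 = (-0.63)² + 0.87² + 0.15² + 0.79² + 0.03² + 0.03² + (-0.22)² + 0.24² + 0.51² = 0.3969 + 0.7569 + 0.0225 + 0.6241 + 0.0009 + 0.0009 + 0.0484 + 0.0576 + 0.2601 = 2.1683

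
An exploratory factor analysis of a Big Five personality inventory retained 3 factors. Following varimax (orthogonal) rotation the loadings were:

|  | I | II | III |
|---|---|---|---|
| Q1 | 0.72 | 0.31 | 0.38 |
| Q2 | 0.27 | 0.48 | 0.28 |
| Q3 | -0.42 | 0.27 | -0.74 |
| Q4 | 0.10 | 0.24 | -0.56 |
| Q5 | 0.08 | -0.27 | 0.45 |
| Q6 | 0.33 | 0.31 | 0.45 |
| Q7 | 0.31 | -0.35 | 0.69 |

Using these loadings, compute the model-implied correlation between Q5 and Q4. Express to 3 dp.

r̂ = Σ λ_i·λ_j across factors = (0.08)(0.10) + (-0.27)(0.24) + (0.45)(-0.56)
  = +0.0080 -0.0648 -0.2520 = -0.3088

-0.309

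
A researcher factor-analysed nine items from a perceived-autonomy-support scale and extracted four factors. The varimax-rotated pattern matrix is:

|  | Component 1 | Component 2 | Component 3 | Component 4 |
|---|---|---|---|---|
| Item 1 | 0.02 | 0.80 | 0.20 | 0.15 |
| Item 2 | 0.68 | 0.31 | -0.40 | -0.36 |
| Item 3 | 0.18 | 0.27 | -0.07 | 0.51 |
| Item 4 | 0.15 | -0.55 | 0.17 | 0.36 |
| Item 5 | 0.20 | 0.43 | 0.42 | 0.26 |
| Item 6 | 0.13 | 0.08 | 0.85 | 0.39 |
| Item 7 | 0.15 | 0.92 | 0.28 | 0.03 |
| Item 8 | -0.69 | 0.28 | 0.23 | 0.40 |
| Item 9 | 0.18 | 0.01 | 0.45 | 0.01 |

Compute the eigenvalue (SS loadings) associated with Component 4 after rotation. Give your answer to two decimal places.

0.92

SS loadings for Component 4 = 0.15² + (-0.36)² + 0.51² + 0.36² + 0.26² + 0.39² + 0.03² + 0.40² + 0.01² = 0.0225 + 0.1296 + 0.2601 + 0.1296 + 0.0676 + 0.1521 + 0.0009 + 0.1600 + 0.0001 = 0.9225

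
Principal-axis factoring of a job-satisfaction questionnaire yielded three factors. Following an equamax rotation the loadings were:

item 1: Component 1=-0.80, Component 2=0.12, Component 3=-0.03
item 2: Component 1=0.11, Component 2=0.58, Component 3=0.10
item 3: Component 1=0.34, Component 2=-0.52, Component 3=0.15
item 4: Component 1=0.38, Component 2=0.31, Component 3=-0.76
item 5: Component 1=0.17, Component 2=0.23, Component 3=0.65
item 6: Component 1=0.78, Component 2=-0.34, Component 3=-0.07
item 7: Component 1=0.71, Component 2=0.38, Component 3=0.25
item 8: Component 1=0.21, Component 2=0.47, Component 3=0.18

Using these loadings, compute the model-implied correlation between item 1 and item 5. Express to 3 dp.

r̂ = Σ λ_i·λ_j across factors = (-0.80)(0.17) + (0.12)(0.23) + (-0.03)(0.65)
  = -0.1360 +0.0276 -0.0195 = -0.1279

-0.128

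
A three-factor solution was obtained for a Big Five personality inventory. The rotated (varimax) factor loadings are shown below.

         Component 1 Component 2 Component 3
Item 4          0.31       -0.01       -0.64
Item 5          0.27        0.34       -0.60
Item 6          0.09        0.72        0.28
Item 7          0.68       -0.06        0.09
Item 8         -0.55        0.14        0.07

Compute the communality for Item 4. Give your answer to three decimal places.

0.506

h² = 0.31² + (-0.01)² + (-0.64)² = 0.0961 + 0.0001 + 0.4096 = 0.5058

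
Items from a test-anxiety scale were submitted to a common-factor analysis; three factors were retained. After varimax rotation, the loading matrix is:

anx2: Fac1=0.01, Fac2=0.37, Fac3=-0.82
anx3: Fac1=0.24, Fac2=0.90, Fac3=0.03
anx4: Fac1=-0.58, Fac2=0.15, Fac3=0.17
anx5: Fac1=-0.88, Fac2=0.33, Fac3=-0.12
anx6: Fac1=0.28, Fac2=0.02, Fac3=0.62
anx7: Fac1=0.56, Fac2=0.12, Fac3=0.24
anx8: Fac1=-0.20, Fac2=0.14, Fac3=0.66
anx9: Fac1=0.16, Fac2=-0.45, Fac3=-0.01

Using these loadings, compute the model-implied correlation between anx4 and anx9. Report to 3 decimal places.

-0.162

r̂ = Σ λ_i·λ_j across factors = (-0.58)(0.16) + (0.15)(-0.45) + (0.17)(-0.01)
  = -0.0928 -0.0675 -0.0017 = -0.1620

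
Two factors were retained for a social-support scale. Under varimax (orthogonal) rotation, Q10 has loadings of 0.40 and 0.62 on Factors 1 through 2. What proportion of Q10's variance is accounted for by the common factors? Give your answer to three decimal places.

h² = 0.40² + 0.62² = 0.1600 + 0.3844 = 0.5444

0.544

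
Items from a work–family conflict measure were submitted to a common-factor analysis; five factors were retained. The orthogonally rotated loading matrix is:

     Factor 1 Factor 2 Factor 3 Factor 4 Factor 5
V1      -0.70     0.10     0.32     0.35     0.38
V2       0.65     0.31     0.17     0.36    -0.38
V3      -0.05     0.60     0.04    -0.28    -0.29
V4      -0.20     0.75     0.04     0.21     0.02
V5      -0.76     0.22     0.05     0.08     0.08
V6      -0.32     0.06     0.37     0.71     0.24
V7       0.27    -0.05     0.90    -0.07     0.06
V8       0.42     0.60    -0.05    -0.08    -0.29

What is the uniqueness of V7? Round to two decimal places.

h² = 0.27² + (-0.05)² + 0.90² + (-0.07)² + 0.06² = 0.0729 + 0.0025 + 0.8100 + 0.0049 + 0.0036 = 0.8939
Uniqueness u² = 1 − h² = 1 − 0.8939 = 0.1061

0.11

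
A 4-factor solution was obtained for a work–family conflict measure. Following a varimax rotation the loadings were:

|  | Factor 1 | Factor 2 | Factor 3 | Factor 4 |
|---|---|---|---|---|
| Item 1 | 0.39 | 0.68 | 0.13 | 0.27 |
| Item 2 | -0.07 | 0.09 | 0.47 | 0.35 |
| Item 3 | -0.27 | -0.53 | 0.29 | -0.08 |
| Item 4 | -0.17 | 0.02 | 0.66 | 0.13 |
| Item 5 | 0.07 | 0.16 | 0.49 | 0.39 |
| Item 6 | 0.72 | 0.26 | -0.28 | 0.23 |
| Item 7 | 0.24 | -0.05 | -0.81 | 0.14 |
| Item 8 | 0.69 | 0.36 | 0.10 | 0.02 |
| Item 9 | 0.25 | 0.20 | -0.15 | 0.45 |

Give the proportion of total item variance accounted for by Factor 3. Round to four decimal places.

SS loadings for Factor 3 = 0.13² + 0.47² + 0.29² + 0.66² + 0.49² + (-0.28)² + (-0.81)² + 0.10² + (-0.15)² = 1.7646
Proportion of variance = 1.7646 / 9 = 0.1961.

0.1961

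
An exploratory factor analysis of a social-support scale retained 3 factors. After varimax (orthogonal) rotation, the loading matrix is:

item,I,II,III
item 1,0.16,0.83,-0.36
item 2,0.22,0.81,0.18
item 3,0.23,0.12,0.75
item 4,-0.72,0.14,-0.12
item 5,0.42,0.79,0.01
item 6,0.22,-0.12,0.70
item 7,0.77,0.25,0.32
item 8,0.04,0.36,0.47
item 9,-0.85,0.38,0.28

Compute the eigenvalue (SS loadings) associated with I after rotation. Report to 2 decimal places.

2.19

SS loadings for I = 0.16² + 0.22² + 0.23² + (-0.72)² + 0.42² + 0.22² + 0.77² + 0.04² + (-0.85)² = 0.0256 + 0.0484 + 0.0529 + 0.5184 + 0.1764 + 0.0484 + 0.5929 + 0.0016 + 0.7225 = 2.1871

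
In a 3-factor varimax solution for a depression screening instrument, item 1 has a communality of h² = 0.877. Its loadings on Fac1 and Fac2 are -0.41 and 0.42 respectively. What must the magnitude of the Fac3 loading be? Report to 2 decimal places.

Under orthogonal rotation h² = Σλ², so λ_Fac3² = h² − (0.3445) = 0.877 − 0.3445 = 0.5325.
|λ| = √0.5325 = 0.7297.

0.73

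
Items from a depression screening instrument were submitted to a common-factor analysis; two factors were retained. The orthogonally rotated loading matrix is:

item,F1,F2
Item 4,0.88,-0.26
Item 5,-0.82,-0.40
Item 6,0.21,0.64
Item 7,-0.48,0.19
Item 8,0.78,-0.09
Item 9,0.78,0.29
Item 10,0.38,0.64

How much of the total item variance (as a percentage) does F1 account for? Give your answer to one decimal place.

44.0%

SS loadings for F1 = 0.88² + (-0.82)² + 0.21² + (-0.48)² + 0.78² + 0.78² + 0.38² = 3.0825
With 7 standardized items, total variance = 7. Proportion = 3.0825/7 = 0.4404 → 44.04%.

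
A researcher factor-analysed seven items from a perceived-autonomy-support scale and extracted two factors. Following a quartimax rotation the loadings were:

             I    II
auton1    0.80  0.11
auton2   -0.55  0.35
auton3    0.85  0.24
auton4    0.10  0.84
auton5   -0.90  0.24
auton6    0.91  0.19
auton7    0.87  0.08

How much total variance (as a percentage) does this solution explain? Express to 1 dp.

72.4%

SS loadings by factor: 4.0700, 0.9979; total = 5.0679.
Total variance with 7 standardized items is 7, so the solution explains 5.0679/7 = 0.7240 = 72.40%.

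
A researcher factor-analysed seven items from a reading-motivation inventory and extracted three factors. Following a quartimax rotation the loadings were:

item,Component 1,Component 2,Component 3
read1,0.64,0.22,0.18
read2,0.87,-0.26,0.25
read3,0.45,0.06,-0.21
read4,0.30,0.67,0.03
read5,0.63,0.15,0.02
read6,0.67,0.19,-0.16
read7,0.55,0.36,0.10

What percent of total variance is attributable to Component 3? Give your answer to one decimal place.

SS loadings for Component 3 = 0.18² + 0.25² + (-0.21)² + 0.03² + 0.02² + (-0.16)² + 0.10² = 0.1759
With 7 standardized items, total variance = 7. Proportion = 0.1759/7 = 0.0251 → 2.51%.

2.5%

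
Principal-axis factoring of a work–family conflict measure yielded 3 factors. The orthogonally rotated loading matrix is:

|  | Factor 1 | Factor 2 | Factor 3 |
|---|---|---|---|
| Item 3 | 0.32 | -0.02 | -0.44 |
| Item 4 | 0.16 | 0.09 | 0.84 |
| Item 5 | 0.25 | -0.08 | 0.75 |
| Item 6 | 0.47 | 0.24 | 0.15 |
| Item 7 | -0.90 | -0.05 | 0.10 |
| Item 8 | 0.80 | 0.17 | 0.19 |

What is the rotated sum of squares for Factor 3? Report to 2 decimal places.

1.53

SS loadings for Factor 3 = (-0.44)² + 0.84² + 0.75² + 0.15² + 0.10² + 0.19² = 0.1936 + 0.7056 + 0.5625 + 0.0225 + 0.0100 + 0.0361 = 1.5303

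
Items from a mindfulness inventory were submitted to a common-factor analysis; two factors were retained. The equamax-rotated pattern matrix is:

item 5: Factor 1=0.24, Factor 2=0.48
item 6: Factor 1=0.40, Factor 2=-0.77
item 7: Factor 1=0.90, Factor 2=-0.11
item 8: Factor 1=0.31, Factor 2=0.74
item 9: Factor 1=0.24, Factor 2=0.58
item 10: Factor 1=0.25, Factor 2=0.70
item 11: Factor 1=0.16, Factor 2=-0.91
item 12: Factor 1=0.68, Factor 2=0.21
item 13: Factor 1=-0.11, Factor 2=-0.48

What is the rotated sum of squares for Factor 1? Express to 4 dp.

SS loadings for Factor 1 = 0.24² + 0.40² + 0.90² + 0.31² + 0.24² + 0.25² + 0.16² + 0.68² + (-0.11)² = 0.0576 + 0.1600 + 0.8100 + 0.0961 + 0.0576 + 0.0625 + 0.0256 + 0.4624 + 0.0121 = 1.7439

1.7439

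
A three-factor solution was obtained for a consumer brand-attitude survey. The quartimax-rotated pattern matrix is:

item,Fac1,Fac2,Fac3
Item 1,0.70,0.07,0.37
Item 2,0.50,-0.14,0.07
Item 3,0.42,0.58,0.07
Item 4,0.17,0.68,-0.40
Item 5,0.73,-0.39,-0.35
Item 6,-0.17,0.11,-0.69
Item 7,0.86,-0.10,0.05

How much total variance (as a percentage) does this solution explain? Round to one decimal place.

SS loadings by factor: 2.2467, 0.9975, 0.9078; total = 4.1520.
Total variance with 7 standardized items is 7, so the solution explains 4.1520/7 = 0.5931 = 59.31%.

59.3%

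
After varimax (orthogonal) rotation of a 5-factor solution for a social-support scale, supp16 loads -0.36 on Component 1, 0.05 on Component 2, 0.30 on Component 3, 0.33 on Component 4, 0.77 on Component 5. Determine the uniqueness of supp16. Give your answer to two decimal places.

h² = (-0.36)² + 0.05² + 0.30² + 0.33² + 0.77² = 0.1296 + 0.0025 + 0.0900 + 0.1089 + 0.5929 = 0.9239
Uniqueness u² = 1 − h² = 1 − 0.9239 = 0.0761

0.08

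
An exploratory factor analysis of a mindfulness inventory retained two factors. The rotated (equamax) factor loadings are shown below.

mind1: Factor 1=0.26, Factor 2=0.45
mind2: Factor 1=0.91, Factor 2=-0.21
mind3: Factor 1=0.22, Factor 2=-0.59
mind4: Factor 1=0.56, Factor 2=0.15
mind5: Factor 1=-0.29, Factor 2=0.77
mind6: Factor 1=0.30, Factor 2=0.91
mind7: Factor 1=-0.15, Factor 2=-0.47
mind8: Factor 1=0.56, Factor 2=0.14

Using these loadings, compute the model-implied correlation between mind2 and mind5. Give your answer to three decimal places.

-0.426

r̂ = Σ λ_i·λ_j across factors = (0.91)(-0.29) + (-0.21)(0.77)
  = -0.2639 -0.1617 = -0.4256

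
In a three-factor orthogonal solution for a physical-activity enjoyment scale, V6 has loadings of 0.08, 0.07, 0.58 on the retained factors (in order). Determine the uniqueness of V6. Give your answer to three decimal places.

h² = 0.08² + 0.07² + 0.58² = 0.0064 + 0.0049 + 0.3364 = 0.3477
Uniqueness u² = 1 − h² = 1 − 0.3477 = 0.6523

0.652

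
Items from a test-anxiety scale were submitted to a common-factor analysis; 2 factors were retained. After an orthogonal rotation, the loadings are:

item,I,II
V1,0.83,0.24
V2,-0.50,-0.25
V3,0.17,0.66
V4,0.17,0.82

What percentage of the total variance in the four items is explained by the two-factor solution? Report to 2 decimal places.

55.62%

Communalities: 0.7465, 0.3125, 0.4645, 0.7013; Σh² = 2.2248.
Total variance with 4 standardized items is 4, so the solution explains 2.2248/4 = 0.5562 = 55.62%.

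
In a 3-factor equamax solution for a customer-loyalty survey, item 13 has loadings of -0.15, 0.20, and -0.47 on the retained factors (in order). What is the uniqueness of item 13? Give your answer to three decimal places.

0.717

h² = (-0.15)² + 0.20² + (-0.47)² = 0.0225 + 0.0400 + 0.2209 = 0.2834
Uniqueness u² = 1 − h² = 1 − 0.2834 = 0.7166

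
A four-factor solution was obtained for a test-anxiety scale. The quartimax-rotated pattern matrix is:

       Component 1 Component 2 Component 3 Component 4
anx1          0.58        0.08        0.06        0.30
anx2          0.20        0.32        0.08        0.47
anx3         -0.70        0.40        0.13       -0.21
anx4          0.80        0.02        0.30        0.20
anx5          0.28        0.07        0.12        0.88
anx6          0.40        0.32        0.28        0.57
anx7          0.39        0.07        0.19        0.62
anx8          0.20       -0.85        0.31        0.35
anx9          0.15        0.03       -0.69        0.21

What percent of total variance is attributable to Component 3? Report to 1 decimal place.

9.1%

SS loadings for Component 3 = 0.06² + 0.08² + 0.13² + 0.30² + 0.12² + 0.28² + 0.19² + 0.31² + (-0.69)² = 0.8180
With 9 standardized items, total variance = 9. Proportion = 0.8180/9 = 0.0909 → 9.09%.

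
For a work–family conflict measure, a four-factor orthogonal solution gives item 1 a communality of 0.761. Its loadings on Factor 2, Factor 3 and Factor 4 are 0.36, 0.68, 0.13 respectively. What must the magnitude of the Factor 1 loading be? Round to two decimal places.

Under orthogonal rotation h² = Σλ², so λ_Factor 1² = h² − (0.6089) = 0.761 − 0.6089 = 0.1521.
|λ| = √0.1521 = 0.3900.

0.39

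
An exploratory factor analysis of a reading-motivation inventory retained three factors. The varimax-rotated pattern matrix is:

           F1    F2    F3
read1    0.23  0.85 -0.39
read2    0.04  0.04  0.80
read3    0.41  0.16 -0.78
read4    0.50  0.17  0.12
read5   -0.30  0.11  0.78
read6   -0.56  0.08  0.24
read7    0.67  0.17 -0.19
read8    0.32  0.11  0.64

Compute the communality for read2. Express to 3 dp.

0.643

h² = 0.04² + 0.04² + 0.80² = 0.0016 + 0.0016 + 0.6400 = 0.6432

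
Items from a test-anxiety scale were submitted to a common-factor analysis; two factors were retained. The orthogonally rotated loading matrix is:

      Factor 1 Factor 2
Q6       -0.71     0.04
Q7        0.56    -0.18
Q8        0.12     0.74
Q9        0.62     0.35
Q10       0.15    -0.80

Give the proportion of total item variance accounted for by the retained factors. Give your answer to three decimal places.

SS loadings by factor: 1.2390, 1.3441; total = 2.5831.
Total variance with 5 standardized items is 5, so the solution explains 2.5831/5 = 0.5166.

0.517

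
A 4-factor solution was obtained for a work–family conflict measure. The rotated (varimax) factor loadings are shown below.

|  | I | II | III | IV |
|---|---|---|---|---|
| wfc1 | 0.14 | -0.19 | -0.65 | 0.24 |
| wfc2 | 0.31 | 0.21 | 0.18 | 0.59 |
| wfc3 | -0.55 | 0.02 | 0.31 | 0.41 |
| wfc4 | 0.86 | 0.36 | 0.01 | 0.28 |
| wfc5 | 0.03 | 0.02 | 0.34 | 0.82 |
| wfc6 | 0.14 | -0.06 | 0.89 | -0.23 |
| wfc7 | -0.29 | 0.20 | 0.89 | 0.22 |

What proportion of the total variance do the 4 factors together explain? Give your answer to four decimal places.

Communalities: 0.5358, 0.5207, 0.5671, 0.9477, 0.7893, 0.8682, 0.9646; Σh² = 5.1934.
Total variance with 7 standardized items is 7, so the solution explains 5.1934/7 = 0.7419.

0.7419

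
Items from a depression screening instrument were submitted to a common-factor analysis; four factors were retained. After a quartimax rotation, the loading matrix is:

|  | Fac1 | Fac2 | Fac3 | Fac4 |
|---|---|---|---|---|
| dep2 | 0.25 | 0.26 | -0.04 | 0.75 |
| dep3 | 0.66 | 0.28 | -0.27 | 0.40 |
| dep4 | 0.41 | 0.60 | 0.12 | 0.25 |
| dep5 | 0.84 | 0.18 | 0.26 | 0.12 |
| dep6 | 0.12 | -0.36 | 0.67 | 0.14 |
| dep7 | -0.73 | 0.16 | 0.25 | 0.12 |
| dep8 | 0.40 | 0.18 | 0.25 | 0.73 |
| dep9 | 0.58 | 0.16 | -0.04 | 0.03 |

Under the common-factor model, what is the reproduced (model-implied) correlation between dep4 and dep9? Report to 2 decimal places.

0.34

r̂ = Σ λ_i·λ_j across factors = (0.41)(0.58) + (0.60)(0.16) + (0.12)(-0.04) + (0.25)(0.03)
  = +0.2378 +0.0960 -0.0048 +0.0075 = 0.3365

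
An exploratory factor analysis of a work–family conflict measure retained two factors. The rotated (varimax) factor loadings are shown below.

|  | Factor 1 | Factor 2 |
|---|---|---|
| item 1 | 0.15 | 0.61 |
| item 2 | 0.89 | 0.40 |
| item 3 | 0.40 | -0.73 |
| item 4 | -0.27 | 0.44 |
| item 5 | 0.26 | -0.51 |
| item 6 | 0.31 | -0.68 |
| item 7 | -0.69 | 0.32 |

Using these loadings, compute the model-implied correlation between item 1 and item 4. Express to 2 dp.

0.23

r̂ = Σ λ_i·λ_j across factors = (0.15)(-0.27) + (0.61)(0.44)
  = -0.0405 +0.2684 = 0.2279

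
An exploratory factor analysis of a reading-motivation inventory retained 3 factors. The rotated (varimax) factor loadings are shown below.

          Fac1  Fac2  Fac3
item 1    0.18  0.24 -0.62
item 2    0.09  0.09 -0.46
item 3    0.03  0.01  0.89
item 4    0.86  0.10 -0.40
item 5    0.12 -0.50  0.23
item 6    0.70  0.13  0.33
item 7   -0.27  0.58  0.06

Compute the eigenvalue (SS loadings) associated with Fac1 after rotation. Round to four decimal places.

SS loadings for Fac1 = 0.18² + 0.09² + 0.03² + 0.86² + 0.12² + 0.70² + (-0.27)² = 0.0324 + 0.0081 + 0.0009 + 0.7396 + 0.0144 + 0.4900 + 0.0729 = 1.3583

1.3583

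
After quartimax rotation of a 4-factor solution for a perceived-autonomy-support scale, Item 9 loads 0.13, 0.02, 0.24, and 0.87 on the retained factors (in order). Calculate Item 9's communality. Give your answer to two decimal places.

0.83

h² = 0.13² + 0.02² + 0.24² + 0.87² = 0.0169 + 0.0004 + 0.0576 + 0.7569 = 0.8318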